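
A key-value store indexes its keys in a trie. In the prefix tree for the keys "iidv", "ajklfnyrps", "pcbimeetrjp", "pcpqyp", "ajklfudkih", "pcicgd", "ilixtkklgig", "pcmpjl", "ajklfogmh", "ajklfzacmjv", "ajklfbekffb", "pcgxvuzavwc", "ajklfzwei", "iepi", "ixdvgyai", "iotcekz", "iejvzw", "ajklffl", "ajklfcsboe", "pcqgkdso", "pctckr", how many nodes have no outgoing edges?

21

A leaf is a node with no children — equivalently, the end of a word that is not a proper prefix of any other stored word.
Those words: "ajklfbekffb", "ajklfcsboe", "ajklffl", "ajklfnyrps", "ajklfogmh", "ajklfudkih", "ajklfzacmjv", "ajklfzwei", "iejvzw", "iepi", "iidv", "ilixtkklgig", "iotcekz", "ixdvgyai", "pcbimeetrjp", "pcgxvuzavwc", "pcicgd", "pcmpjl", "pcpqyp", "pcqgkdso", "pctckr"
Leaf count: 21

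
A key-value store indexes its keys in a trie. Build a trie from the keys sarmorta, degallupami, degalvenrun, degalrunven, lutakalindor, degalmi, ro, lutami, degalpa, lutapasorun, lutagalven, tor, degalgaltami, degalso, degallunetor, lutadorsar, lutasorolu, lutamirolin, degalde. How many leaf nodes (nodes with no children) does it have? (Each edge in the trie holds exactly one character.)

18

A leaf is a node with no children — equivalently, the end of a word that is not a proper prefix of any other stored word.
Those words: "degalde", "degalgaltami", "degallunetor", "degallupami", "degalmi", "degalpa", "degalrunven", "degalso", "degalvenrun", "lutadorsar", "lutagalven", "lutakalindor", "lutamirolin", "lutapasorun", "lutasorolu", "ro", "sarmorta", "tor"
Leaf count: 18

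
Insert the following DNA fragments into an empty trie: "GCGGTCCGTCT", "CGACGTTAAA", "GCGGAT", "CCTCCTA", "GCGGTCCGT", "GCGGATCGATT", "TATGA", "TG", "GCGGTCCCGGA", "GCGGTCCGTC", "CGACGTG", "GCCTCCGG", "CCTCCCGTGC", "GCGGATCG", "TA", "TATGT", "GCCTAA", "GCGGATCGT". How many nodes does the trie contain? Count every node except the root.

60

For each word, the new-node count is its length minus the longest prefix already in the trie:
  "GCGGTCCGTCT" → 11 new (G, C, G, G, T, C, C, G, T, C, T)
  "CGACGTTAAA" → 10 new (C, G, A, C, G, T, T, A, A, A)
  "GCGGAT" → prefix "GCGG" already present; 2 new (A, T)
  "CCTCCTA" → prefix "C" already present; 6 new (C, T, C, C, T, A)
  "GCGGTCCGT" → prefix "GCGGTCCGT" already present; 0 new (none)
  "GCGGATCGATT" → prefix "GCGGAT" already present; 5 new (C, G, A, T, T)
  "TATGA" → 5 new (T, A, T, G, A)
  "TG" → prefix "T" already present; 1 new (G)
  "GCGGTCCCGGA" → prefix "GCGGTCC" already present; 4 new (C, G, G, A)
  "GCGGTCCGTC" → prefix "GCGGTCCGTC" already present; 0 new (none)
  "CGACGTG" → prefix "CGACGT" already present; 1 new (G)
  "GCCTCCGG" → prefix "GC" already present; 6 new (C, T, C, C, G, G)
  "CCTCCCGTGC" → prefix "CCTCC" already present; 5 new (C, G, T, G, C)
  "GCGGATCG" → prefix "GCGGATCG" already present; 0 new (none)
  "TA" → prefix "TA" already present; 0 new (none)
  "TATGT" → prefix "TATG" already present; 1 new (T)
  "GCCTAA" → prefix "GCCT" already present; 2 new (A, A)
  "GCGGATCGT" → prefix "GCGGATCG" already present; 1 new (T)
Total nodes = 11 + 10 + 2 + 6 + 0 + 5 + 5 + 1 + 4 + 0 + 1 + 6 + 5 + 0 + 0 + 1 + 2 + 1 = 60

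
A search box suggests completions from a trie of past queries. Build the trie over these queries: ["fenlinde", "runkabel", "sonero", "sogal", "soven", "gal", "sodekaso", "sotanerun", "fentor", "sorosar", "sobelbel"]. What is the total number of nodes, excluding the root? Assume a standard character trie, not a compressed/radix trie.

58

For each word, the new-node count is its length minus the longest prefix already in the trie:
  "fenlinde" → 8 new (f, e, n, l, i, n, d, e)
  "runkabel" → 8 new (r, u, n, k, a, b, e, l)
  "sonero" → 6 new (s, o, n, e, r, o)
  "sogal" → prefix "so" already present; 3 new (g, a, l)
  "soven" → prefix "so" already present; 3 new (v, e, n)
  "gal" → 3 new (g, a, l)
  "sodekaso" → prefix "so" already present; 6 new (d, e, k, a, s, o)
  "sotanerun" → prefix "so" already present; 7 new (t, a, n, e, r, u, n)
  "fentor" → prefix "fen" already present; 3 new (t, o, r)
  "sorosar" → prefix "so" already present; 5 new (r, o, s, a, r)
  "sobelbel" → prefix "so" already present; 6 new (b, e, l, b, e, l)
Total nodes = 8 + 8 + 6 + 3 + 3 + 3 + 6 + 7 + 3 + 5 + 6 = 58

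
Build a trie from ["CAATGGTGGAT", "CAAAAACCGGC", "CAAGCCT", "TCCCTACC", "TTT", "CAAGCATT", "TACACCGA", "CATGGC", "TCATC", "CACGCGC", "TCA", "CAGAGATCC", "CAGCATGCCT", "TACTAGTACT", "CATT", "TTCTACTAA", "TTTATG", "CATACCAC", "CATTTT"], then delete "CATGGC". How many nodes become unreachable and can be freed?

3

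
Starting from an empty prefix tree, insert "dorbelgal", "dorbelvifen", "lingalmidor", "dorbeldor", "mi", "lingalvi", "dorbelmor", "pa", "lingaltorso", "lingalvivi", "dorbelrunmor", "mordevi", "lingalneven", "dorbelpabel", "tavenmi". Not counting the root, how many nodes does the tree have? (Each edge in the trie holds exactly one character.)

Count nodes per top-level branch (shared prefixes stored once):
  'd'-branch (dorbeldor, dorbelgal, dorbelmor, dorbelpabel, dorbelrunmor, dorbelvifen): 31 nodes
  'l'-branch (lingalmidor, lingalneven, lingaltorso, lingalvi, lingalvivi): 25 nodes
  'm'-branch (mi, mordevi): 8 nodes
  'p'-branch (pa): 2 nodes
  't'-branch (tavenmi): 7 nodes
Sum: 73

73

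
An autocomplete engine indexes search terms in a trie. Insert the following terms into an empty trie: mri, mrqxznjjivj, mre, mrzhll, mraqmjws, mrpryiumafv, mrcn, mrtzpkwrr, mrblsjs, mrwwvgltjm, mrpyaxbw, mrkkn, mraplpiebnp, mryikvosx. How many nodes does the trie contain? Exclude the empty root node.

77

Count nodes per top-level branch (shared prefixes stored once):
  'm'-branch (mraplpiebnp, mraqmjws, mrblsjs, mrcn, mre, mri, mrkkn, mrpryiumafv, mrpyaxbw, mrqxznjjivj, mrtzpkwrr, mrwwvgltjm, mryikvosx, mrzhll): 77 nodes
Sum: 77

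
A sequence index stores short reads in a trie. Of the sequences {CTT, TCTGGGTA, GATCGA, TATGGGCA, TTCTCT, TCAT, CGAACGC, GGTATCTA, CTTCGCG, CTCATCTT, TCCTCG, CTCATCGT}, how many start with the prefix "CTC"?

2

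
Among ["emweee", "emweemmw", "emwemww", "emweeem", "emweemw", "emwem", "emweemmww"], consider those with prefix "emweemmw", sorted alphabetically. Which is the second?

Words with prefix "emweemmw", in lexicographic order: "emweemmw", "emweemmww"
Position 2: emweemmww

emweemmww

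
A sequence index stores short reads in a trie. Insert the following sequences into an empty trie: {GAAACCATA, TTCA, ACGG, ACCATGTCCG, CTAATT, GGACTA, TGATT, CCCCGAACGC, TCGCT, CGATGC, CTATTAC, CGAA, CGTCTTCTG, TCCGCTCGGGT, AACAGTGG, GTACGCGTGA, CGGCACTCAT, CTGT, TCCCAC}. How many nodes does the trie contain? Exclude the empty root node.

108

Insert word by word; a character creates a node only if that edge doesn't already exist:
  "GAAACCATA" → 9 new (G, A, A, A, C, C, A, T, A)
  "TTCA" → 4 new (T, T, C, A)
  "ACGG" → 4 new (A, C, G, G)
  "ACCATGTCCG" → prefix "AC" already present; 8 new (C, A, T, G, T, C, C, G)
  "CTAATT" → 6 new (C, T, A, A, T, T)
  "GGACTA" → prefix "G" already present; 5 new (G, A, C, T, A)
  "TGATT" → prefix "T" already present; 4 new (G, A, T, T)
  "CCCCGAACGC" → prefix "C" already present; 9 new (C, C, C, G, A, A, C, G, C)
  "TCGCT" → prefix "T" already present; 4 new (C, G, C, T)
  "CGATGC" → prefix "C" already present; 5 new (G, A, T, G, C)
  "CTATTAC" → prefix "CTA" already present; 4 new (T, T, A, C)
  "CGAA" → prefix "CGA" already present; 1 new (A)
  "CGTCTTCTG" → prefix "CG" already present; 7 new (T, C, T, T, C, T, G)
  "TCCGCTCGGGT" → prefix "TC" already present; 9 new (C, G, C, T, C, G, G, G, T)
  "AACAGTGG" → prefix "A" already present; 7 new (A, C, A, G, T, G, G)
  "GTACGCGTGA" → prefix "G" already present; 9 new (T, A, C, G, C, G, T, G, A)
  "CGGCACTCAT" → prefix "CG" already present; 8 new (G, C, A, C, T, C, A, T)
  "CTGT" → prefix "CT" already present; 2 new (G, T)
  "TCCCAC" → prefix "TCC" already present; 3 new (C, A, C)
Total nodes = 9 + 4 + 4 + 8 + 6 + 5 + 4 + 9 + 4 + 5 + 4 + 1 + 7 + 9 + 7 + 9 + 8 + 2 + 3 = 108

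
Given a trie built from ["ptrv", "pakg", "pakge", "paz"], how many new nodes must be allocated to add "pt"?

Every character of "pt" already lies on an existing path (it is a prefix of some stored word).
No new nodes are needed: 0.

0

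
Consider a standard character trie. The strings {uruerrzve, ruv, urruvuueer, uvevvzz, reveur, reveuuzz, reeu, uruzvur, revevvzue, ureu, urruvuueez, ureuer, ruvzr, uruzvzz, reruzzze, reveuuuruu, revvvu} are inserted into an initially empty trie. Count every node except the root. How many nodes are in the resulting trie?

Insert word by word; a character creates a node only if that edge doesn't already exist:
  "uruerrzve" → 9 new (u, r, u, e, r, r, z, v, e)
  "ruv" → 3 new (r, u, v)
  "urruvuueer" → prefix "ur" already present; 8 new (r, u, v, u, u, e, e, r)
  "uvevvzz" → prefix "u" already present; 6 new (v, e, v, v, z, z)
  "reveur" → prefix "r" already present; 5 new (e, v, e, u, r)
  "reveuuzz" → prefix "reveu" already present; 3 new (u, z, z)
  "reeu" → prefix "re" already present; 2 new (e, u)
  "uruzvur" → prefix "uru" already present; 4 new (z, v, u, r)
  "revevvzue" → prefix "reve" already present; 5 new (v, v, z, u, e)
  "ureu" → prefix "ur" already present; 2 new (e, u)
  "urruvuueez" → prefix "urruvuuee" already present; 1 new (z)
  "ureuer" → prefix "ureu" already present; 2 new (e, r)
  "ruvzr" → prefix "ruv" already present; 2 new (z, r)
  "uruzvzz" → prefix "uruzv" already present; 2 new (z, z)
  "reruzzze" → prefix "re" already present; 6 new (r, u, z, z, z, e)
  "reveuuuruu" → prefix "reveuu" already present; 4 new (u, r, u, u)
  "revvvu" → prefix "rev" already present; 3 new (v, v, u)
Total nodes = 9 + 3 + 8 + 6 + 5 + 3 + 2 + 4 + 5 + 2 + 1 + 2 + 2 + 2 + 6 + 4 + 3 = 67

67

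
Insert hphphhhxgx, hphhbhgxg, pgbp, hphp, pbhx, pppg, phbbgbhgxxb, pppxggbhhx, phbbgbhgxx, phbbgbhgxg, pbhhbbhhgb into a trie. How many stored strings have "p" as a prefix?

Walk to "p"; the words in its subtree are exactly those with that prefix.
Matches: "pbhhbbhhgb", "pbhx", "pgbp", "phbbgbhgxg", "phbbgbhgxx", "phbbgbhgxxb", "pppg", "pppxggbhhx"
Count: 8

8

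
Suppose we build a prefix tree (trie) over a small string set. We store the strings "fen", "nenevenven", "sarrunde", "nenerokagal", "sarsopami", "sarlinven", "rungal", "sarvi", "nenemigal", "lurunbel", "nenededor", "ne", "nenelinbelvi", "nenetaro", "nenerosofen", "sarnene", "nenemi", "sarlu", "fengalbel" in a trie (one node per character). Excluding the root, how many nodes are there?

94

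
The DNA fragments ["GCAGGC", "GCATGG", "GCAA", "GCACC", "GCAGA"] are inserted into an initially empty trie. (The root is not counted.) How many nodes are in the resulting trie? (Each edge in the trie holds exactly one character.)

13

Insert word by word; a character creates a node only if that edge doesn't already exist:
  "GCAGGC" → 6 new (G, C, A, G, G, C)
  "GCATGG" → prefix "GCA" already present; 3 new (T, G, G)
  "GCAA" → prefix "GCA" already present; 1 new (A)
  "GCACC" → prefix "GCA" already present; 2 new (C, C)
  "GCAGA" → prefix "GCAG" already present; 1 new (A)
Total nodes = 6 + 3 + 1 + 2 + 1 = 13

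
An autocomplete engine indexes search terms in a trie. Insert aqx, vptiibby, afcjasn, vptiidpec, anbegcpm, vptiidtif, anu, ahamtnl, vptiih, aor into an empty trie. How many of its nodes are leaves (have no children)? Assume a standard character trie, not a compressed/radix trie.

Leaves are exactly the stored words that no other stored word extends.
Those words: "afcjasn", "ahamtnl", "anbegcpm", "anu", "aor", "aqx", "vptiibby", "vptiidpec", "vptiidtif", "vptiih"
Leaf count: 10

10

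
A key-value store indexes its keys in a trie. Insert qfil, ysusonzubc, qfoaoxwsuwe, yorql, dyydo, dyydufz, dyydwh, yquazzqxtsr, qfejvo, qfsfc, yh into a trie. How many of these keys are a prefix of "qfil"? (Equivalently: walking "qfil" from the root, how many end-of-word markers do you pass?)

1

Traverse "qfil" character by character; count nodes along the way that are marked as word ends.
Prefixes of the query that are stored words: "qfil"
Count: 1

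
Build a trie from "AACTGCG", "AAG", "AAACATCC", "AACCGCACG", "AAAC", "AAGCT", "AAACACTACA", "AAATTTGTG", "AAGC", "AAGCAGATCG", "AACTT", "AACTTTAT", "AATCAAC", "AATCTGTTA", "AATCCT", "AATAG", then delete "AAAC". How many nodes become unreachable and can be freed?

Walk "AAAC" from the leaf back toward the root, removing each node that no remaining word uses.
Every node on "AAAC" is still needed (e.g. by "AAACATCC"), so nothing is freed.
Nodes removed: 0

0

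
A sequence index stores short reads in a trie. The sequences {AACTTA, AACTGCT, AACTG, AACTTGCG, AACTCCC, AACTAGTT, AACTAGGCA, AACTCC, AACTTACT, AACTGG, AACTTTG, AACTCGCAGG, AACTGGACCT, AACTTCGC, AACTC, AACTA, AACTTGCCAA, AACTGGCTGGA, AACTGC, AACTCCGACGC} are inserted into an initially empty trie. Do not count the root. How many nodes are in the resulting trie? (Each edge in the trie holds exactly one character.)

52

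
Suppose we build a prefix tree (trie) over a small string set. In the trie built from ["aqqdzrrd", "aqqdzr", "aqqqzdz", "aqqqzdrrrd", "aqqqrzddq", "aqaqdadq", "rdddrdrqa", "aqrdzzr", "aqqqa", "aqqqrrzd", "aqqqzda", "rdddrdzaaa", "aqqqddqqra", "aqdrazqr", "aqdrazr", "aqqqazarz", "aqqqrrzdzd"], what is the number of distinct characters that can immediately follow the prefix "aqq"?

Walk "aqq" from the root, arriving at one node.
Distinct next characters after "aqq": d, q.
That node has 2 child edges.

2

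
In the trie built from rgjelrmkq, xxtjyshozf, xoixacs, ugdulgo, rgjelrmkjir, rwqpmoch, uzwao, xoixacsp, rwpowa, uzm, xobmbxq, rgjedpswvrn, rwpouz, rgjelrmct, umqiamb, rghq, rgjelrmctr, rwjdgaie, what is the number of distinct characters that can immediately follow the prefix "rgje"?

The children of the "rgje" node are the distinct next characters among strings starting with "rgje".
Characters that immediately follow "rgje" among the stored strings: {d, l}.
That node has 2 child edges.

2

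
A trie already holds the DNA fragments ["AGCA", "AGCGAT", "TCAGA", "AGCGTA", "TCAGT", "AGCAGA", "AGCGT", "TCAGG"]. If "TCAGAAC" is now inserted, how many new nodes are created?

2

Walking "TCAGAAC" from the root, the first 5 characters ("TCAGA") follow existing edges; "A" is the first miss.
Each of the 2 remaining characters creates one node.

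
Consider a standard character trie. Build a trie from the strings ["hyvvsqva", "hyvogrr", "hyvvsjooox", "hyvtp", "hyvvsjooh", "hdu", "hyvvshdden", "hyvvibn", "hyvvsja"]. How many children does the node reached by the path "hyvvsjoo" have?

2

Walk "hyvvsjoo" from the root, arriving at one node.
Distinct next characters after "hyvvsjoo": h, o.
That node has 2 child edges.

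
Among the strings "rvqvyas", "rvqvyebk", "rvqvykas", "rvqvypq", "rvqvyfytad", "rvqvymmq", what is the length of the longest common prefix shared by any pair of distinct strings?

Look for the deepest trie node that still has at least two words in its subtree.
"rvqvyas" and "rvqvyebk" agree on "rvqvy" (5 characters) before diverging; nothing deeper is shared.
Longest shared-prefix length: 5

5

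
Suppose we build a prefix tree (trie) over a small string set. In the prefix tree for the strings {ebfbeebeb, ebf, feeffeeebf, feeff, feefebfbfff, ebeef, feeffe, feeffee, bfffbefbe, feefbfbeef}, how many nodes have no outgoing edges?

A leaf is a node with no children — equivalently, the end of a word that is not a proper prefix of any other stored word.
Those words: "bfffbefbe", "ebeef", "ebfbeebeb", "feefbfbeef", "feefebfbfff", "feeffeeebf"
Leaf count: 6

6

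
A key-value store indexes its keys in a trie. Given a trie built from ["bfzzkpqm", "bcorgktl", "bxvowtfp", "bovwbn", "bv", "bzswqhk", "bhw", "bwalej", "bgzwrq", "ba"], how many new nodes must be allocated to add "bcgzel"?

Walking "bcgzel" from the root, the first 2 characters ("bc") follow existing edges; "g" is the first miss.
So 6 − 2 = 4 new nodes.

4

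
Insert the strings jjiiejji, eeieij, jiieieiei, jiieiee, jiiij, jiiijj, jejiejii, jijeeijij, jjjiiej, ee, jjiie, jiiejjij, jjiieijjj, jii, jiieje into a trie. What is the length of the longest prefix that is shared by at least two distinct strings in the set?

6

The deepest shared node is where two words last agree before diverging.
"jiieiee" and "jiieieiei" agree on "jiieie" (6 characters) before diverging; nothing deeper is shared.
Longest shared-prefix length: 6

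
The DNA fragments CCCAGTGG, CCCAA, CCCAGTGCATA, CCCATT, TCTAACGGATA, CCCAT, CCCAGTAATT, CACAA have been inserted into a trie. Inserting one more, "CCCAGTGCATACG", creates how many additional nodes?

2

"CCCAGTGCATA" is already a path in the trie; the remaining "CG" must be added.
Each of the 2 remaining characters creates one node.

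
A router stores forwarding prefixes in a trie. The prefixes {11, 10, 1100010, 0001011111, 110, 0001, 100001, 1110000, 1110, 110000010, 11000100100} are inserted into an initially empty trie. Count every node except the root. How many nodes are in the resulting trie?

35

Insert word by word; a character creates a node only if that edge doesn't already exist:
  "11" → 2 new (1, 1)
  "10" → prefix "1" already present; 1 new (0)
  "1100010" → prefix "11" already present; 5 new (0, 0, 0, 1, 0)
  "0001011111" → 10 new (0, 0, 0, 1, 0, 1, 1, 1, 1, 1)
  "110" → prefix "110" already present; 0 new (none)
  "0001" → prefix "0001" already present; 0 new (none)
  "100001" → prefix "10" already present; 4 new (0, 0, 0, 1)
  "1110000" → prefix "11" already present; 5 new (1, 0, 0, 0, 0)
  "1110" → prefix "1110" already present; 0 new (none)
  "110000010" → prefix "11000" already present; 4 new (0, 0, 1, 0)
  "11000100100" → prefix "1100010" already present; 4 new (0, 1, 0, 0)
Total nodes = 2 + 1 + 5 + 10 + 0 + 0 + 4 + 5 + 0 + 4 + 4 = 35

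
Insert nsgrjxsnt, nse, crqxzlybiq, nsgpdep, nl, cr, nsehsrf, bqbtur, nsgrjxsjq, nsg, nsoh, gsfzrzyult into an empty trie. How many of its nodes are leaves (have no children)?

A leaf is a node with no children — equivalently, the end of a word that is not a proper prefix of any other stored word.
Those words: "bqbtur", "crqxzlybiq", "gsfzrzyult", "nl", "nsehsrf", "nsgpdep", "nsgrjxsjq", "nsgrjxsnt", "nsoh"
Leaf count: 9

9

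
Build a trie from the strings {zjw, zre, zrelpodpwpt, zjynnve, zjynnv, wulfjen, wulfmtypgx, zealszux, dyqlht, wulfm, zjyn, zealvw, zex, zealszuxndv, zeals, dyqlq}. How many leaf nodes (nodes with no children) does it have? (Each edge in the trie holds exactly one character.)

10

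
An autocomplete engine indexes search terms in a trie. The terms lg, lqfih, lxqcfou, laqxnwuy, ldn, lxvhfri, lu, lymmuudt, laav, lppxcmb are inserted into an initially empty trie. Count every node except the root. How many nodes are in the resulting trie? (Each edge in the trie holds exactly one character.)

42

For each word, the new-node count is its length minus the longest prefix already in the trie:
  "lg" → 2 new (l, g)
  "lqfih" → prefix "l" already present; 4 new (q, f, i, h)
  "lxqcfou" → prefix "l" already present; 6 new (x, q, c, f, o, u)
  "laqxnwuy" → prefix "l" already present; 7 new (a, q, x, n, w, u, y)
  "ldn" → prefix "l" already present; 2 new (d, n)
  "lxvhfri" → prefix "lx" already present; 5 new (v, h, f, r, i)
  "lu" → prefix "l" already present; 1 new (u)
  "lymmuudt" → prefix "l" already present; 7 new (y, m, m, u, u, d, t)
  "laav" → prefix "la" already present; 2 new (a, v)
  "lppxcmb" → prefix "l" already present; 6 new (p, p, x, c, m, b)
Total nodes = 2 + 4 + 6 + 7 + 2 + 5 + 1 + 7 + 2 + 6 = 42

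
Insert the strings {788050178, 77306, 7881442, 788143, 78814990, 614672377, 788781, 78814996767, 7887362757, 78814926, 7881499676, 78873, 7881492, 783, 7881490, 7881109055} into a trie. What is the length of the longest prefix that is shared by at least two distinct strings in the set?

10

Equivalently: take the maximum, over all pairs, of their longest common prefix length.
"7881499676" and "78814996767" agree on "7881499676" (10 characters) before diverging; nothing deeper is shared.
Longest shared-prefix length: 10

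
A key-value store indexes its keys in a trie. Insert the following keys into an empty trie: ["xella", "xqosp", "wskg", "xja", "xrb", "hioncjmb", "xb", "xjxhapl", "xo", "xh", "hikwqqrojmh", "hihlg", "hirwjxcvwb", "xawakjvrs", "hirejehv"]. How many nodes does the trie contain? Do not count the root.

Trace insertions, counting only characters that open a new branch:
  "xella" → 5 new (x, e, l, l, a)
  "xqosp" → prefix "x" already present; 4 new (q, o, s, p)
  "wskg" → 4 new (w, s, k, g)
  "xja" → prefix "x" already present; 2 new (j, a)
  "xrb" → prefix "x" already present; 2 new (r, b)
  "hioncjmb" → 8 new (h, i, o, n, c, j, m, b)
  "xb" → prefix "x" already present; 1 new (b)
  "xjxhapl" → prefix "xj" already present; 5 new (x, h, a, p, l)
  "xo" → prefix "x" already present; 1 new (o)
  "xh" → prefix "x" already present; 1 new (h)
  "hikwqqrojmh" → prefix "hi" already present; 9 new (k, w, q, q, r, o, j, m, h)
  "hihlg" → prefix "hi" already present; 3 new (h, l, g)
  "hirwjxcvwb" → prefix "hi" already present; 8 new (r, w, j, x, c, v, w, b)
  "xawakjvrs" → prefix "x" already present; 8 new (a, w, a, k, j, v, r, s)
  "hirejehv" → prefix "hir" already present; 5 new (e, j, e, h, v)
Total nodes = 5 + 4 + 4 + 2 + 2 + 8 + 1 + 5 + 1 + 1 + 9 + 3 + 8 + 8 + 5 = 66

66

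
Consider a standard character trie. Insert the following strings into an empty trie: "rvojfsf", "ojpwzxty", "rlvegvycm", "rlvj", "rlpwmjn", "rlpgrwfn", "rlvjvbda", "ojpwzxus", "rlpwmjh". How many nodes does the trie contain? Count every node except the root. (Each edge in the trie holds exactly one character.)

Count nodes per top-level branch (shared prefixes stored once):
  'o'-branch (ojpwzxty, ojpwzxus): 10 nodes
  'r'-branch (rlpgrwfn, rlpwmjh, rlpwmjn, rlvegvycm, rlvj, rlvjvbda, rvojfsf): 31 nodes
Sum: 41

41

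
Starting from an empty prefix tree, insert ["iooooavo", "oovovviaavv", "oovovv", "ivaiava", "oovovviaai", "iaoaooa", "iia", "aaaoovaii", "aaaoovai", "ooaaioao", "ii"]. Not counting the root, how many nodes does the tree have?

49

For each word, the new-node count is its length minus the longest prefix already in the trie:
  "iooooavo" → 8 new (i, o, o, o, o, a, v, o)
  "oovovviaavv" → 11 new (o, o, v, o, v, v, i, a, a, v, v)
  "oovovv" → prefix "oovovv" already present; 0 new (none)
  "ivaiava" → prefix "i" already present; 6 new (v, a, i, a, v, a)
  "oovovviaai" → prefix "oovovviaa" already present; 1 new (i)
  "iaoaooa" → prefix "i" already present; 6 new (a, o, a, o, o, a)
  "iia" → prefix "i" already present; 2 new (i, a)
  "aaaoovaii" → 9 new (a, a, a, o, o, v, a, i, i)
  "aaaoovai" → prefix "aaaoovai" already present; 0 new (none)
  "ooaaioao" → prefix "oo" already present; 6 new (a, a, i, o, a, o)
  "ii" → prefix "ii" already present; 0 new (none)
Total nodes = 8 + 11 + 0 + 6 + 1 + 6 + 2 + 9 + 0 + 6 + 0 = 49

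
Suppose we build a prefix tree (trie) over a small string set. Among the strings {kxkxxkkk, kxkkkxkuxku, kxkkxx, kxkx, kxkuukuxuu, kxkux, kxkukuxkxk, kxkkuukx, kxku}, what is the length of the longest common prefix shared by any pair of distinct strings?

4

The deepest shared node is where two words last agree before diverging.
e.g. "kxkkkxkuxku" and "kxkkuukx" share the prefix "kxkk" of length 4; no pair shares a longer one.
Longest shared-prefix length: 4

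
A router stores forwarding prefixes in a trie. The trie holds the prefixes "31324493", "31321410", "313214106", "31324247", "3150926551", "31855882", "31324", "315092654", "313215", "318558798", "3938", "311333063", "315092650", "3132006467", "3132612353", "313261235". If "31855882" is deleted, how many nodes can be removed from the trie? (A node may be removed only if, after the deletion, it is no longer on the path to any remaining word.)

2

After clearing the end-marker at "31855882", prune upward until reaching a node still needed by another word.
The suffix "82" (2 nodes) is used only by "31855882"; the node for "318558" still has the child "7", so pruning stops there.
Nodes removed: 2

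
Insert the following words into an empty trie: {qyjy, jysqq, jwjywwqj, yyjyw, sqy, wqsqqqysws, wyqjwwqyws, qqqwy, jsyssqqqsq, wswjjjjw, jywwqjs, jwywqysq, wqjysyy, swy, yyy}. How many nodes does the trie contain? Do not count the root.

82

Count nodes per top-level branch (shared prefixes stored once):
  'j'-branch (jsyssqqqsq, jwjywwqj, jwywqysq, jysqq, jywwqjs): 32 nodes
  'q'-branch (qqqwy, qyjy): 8 nodes
  's'-branch (sqy, swy): 5 nodes
  'w'-branch (wqjysyy, wqsqqqysws, wswjjjjw, wyqjwwqyws): 31 nodes
  'y'-branch (yyjyw, yyy): 6 nodes
Sum: 82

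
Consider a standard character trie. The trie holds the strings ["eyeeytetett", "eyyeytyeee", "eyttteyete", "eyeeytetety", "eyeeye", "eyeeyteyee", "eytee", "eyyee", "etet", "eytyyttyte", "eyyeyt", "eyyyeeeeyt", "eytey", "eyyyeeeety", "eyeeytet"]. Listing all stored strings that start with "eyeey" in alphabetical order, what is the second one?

eyeeytet

Filter for "eyeey…" and sort: "eyeeye", "eyeeytet", "eyeeytetett", "eyeeytetety", "eyeeyteyee"
Position 2: eyeeytet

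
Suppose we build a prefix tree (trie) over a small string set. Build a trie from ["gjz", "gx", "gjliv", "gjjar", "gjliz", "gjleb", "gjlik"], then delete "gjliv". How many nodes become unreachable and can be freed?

A node on "gjliv"'s path can go only if nothing else ends at it or branches off below it.
The suffix "v" (1 node) is used only by "gjliv"; the node for "gjli" still has the child "z", so pruning stops there.
Nodes removed: 1

1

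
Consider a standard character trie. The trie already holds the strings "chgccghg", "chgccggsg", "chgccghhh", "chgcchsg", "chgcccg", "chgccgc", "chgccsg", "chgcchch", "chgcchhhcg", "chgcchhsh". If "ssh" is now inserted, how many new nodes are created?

"ssh" shares no prefix with any stored word, so all 3 characters open new nodes.
3 − 0 = 3 new nodes.

3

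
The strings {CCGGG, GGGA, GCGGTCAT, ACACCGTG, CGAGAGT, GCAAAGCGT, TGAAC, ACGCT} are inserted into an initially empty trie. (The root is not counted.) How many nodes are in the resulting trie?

45

For each word, the new-node count is its length minus the longest prefix already in the trie:
  "CCGGG" → 5 new (C, C, G, G, G)
  "GGGA" → 4 new (G, G, G, A)
  "GCGGTCAT" → prefix "G" already present; 7 new (C, G, G, T, C, A, T)
  "ACACCGTG" → 8 new (A, C, A, C, C, G, T, G)
  "CGAGAGT" → prefix "C" already present; 6 new (G, A, G, A, G, T)
  "GCAAAGCGT" → prefix "GC" already present; 7 new (A, A, A, G, C, G, T)
  "TGAAC" → 5 new (T, G, A, A, C)
  "ACGCT" → prefix "AC" already present; 3 new (G, C, T)
Total nodes = 5 + 4 + 7 + 8 + 6 + 7 + 5 + 3 = 45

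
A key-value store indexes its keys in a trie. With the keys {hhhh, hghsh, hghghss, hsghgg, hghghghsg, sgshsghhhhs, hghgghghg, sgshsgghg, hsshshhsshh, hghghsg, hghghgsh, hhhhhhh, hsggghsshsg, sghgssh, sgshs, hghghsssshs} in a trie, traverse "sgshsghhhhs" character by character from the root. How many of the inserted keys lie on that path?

2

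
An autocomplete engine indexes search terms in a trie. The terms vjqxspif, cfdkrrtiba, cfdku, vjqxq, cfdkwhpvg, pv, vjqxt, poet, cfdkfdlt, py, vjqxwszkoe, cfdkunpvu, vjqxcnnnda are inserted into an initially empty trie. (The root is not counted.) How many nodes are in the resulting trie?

For each word, the new-node count is its length minus the longest prefix already in the trie:
  "vjqxspif" → 8 new (v, j, q, x, s, p, i, f)
  "cfdkrrtiba" → 10 new (c, f, d, k, r, r, t, i, b, a)
  "cfdku" → prefix "cfdk" already present; 1 new (u)
  "vjqxq" → prefix "vjqx" already present; 1 new (q)
  "cfdkwhpvg" → prefix "cfdk" already present; 5 new (w, h, p, v, g)
  "pv" → 2 new (p, v)
  "vjqxt" → prefix "vjqx" already present; 1 new (t)
  "poet" → prefix "p" already present; 3 new (o, e, t)
  "cfdkfdlt" → prefix "cfdk" already present; 4 new (f, d, l, t)
  "py" → prefix "p" already present; 1 new (y)
  "vjqxwszkoe" → prefix "vjqx" already present; 6 new (w, s, z, k, o, e)
  "cfdkunpvu" → prefix "cfdku" already present; 4 new (n, p, v, u)
  "vjqxcnnnda" → prefix "vjqx" already present; 6 new (c, n, n, n, d, a)
Total nodes = 8 + 10 + 1 + 1 + 5 + 2 + 1 + 3 + 4 + 1 + 6 + 4 + 6 = 52

52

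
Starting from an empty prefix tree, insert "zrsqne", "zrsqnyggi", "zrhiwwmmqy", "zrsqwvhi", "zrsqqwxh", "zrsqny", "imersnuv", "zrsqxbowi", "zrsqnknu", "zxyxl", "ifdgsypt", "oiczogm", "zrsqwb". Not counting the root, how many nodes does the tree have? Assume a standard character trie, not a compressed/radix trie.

For each word, the new-node count is its length minus the longest prefix already in the trie:
  "zrsqne" → 6 new (z, r, s, q, n, e)
  "zrsqnyggi" → prefix "zrsqn" already present; 4 new (y, g, g, i)
  "zrhiwwmmqy" → prefix "zr" already present; 8 new (h, i, w, w, m, m, q, y)
  "zrsqwvhi" → prefix "zrsq" already present; 4 new (w, v, h, i)
  "zrsqqwxh" → prefix "zrsq" already present; 4 new (q, w, x, h)
  "zrsqny" → prefix "zrsqny" already present; 0 new (none)
  "imersnuv" → 8 new (i, m, e, r, s, n, u, v)
  "zrsqxbowi" → prefix "zrsq" already present; 5 new (x, b, o, w, i)
  "zrsqnknu" → prefix "zrsqn" already present; 3 new (k, n, u)
  "zxyxl" → prefix "z" already present; 4 new (x, y, x, l)
  "ifdgsypt" → prefix "i" already present; 7 new (f, d, g, s, y, p, t)
  "oiczogm" → 7 new (o, i, c, z, o, g, m)
  "zrsqwb" → prefix "zrsqw" already present; 1 new (b)
Total nodes = 6 + 4 + 8 + 4 + 4 + 0 + 8 + 5 + 3 + 4 + 7 + 7 + 1 = 61

61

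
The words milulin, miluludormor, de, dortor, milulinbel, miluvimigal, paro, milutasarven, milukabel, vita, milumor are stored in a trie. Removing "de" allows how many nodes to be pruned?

Walk "de" from the leaf back toward the root, removing each node that no remaining word uses.
The suffix "e" (1 node) is used only by "de"; the node for "d" still has the child "o", so pruning stops there.
Nodes removed: 1

1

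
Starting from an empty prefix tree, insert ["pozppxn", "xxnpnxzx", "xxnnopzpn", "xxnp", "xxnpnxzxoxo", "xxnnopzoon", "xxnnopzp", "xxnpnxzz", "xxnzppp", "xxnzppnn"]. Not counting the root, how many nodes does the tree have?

34

Trie structure (* marks end of a word):
(root)
├─ p
│  └─ o
│     └─ z
│        └─ p
│           └─ p
│              └─ x
│                 └─ n *
└─ x
   └─ x
      └─ n
         ├─ n
         │  └─ o
         │     └─ p
         │        └─ z
         │           ├─ o
         │           │  └─ o
         │           │     └─ n *
         │           └─ p *
         │              └─ n *
         ├─ p *
         │  └─ n
         │     └─ x
         │        └─ z
         │           ├─ x *
         │           │  └─ o
         │           │     └─ x
         │           │        └─ o *
         │           └─ z *
         └─ z
            └─ p
               └─ p
                  ├─ n
                  │  └─ n *
                  └─ p *
Counting every labelled node above: 34.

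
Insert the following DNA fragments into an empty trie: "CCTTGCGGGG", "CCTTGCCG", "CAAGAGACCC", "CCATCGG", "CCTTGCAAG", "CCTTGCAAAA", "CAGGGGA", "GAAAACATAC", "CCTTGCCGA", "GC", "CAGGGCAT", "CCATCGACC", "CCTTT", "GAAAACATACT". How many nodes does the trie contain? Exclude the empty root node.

56

Insert word by word; a character creates a node only if that edge doesn't already exist:
  "CCTTGCGGGG" → 10 new (C, C, T, T, G, C, G, G, G, G)
  "CCTTGCCG" → prefix "CCTTGC" already present; 2 new (C, G)
  "CAAGAGACCC" → prefix "C" already present; 9 new (A, A, G, A, G, A, C, C, C)
  "CCATCGG" → prefix "CC" already present; 5 new (A, T, C, G, G)
  "CCTTGCAAG" → prefix "CCTTGC" already present; 3 new (A, A, G)
  "CCTTGCAAAA" → prefix "CCTTGCAA" already present; 2 new (A, A)
  "CAGGGGA" → prefix "CA" already present; 5 new (G, G, G, G, A)
  "GAAAACATAC" → 10 new (G, A, A, A, A, C, A, T, A, C)
  "CCTTGCCGA" → prefix "CCTTGCCG" already present; 1 new (A)
  "GC" → prefix "G" already present; 1 new (C)
  "CAGGGCAT" → prefix "CAGGG" already present; 3 new (C, A, T)
  "CCATCGACC" → prefix "CCATCG" already present; 3 new (A, C, C)
  "CCTTT" → prefix "CCTT" already present; 1 new (T)
  "GAAAACATACT" → prefix "GAAAACATAC" already present; 1 new (T)
Total nodes = 10 + 2 + 9 + 5 + 3 + 2 + 5 + 10 + 1 + 1 + 3 + 3 + 1 + 1 = 56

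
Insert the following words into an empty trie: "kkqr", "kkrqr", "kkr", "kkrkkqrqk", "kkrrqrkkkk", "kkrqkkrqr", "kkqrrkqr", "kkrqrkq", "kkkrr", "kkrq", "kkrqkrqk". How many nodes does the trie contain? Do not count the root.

Trace insertions, counting only characters that open a new branch:
  "kkqr" → 4 new (k, k, q, r)
  "kkrqr" → prefix "kk" already present; 3 new (r, q, r)
  "kkr" → prefix "kkr" already present; 0 new (none)
  "kkrkkqrqk" → prefix "kkr" already present; 6 new (k, k, q, r, q, k)
  "kkrrqrkkkk" → prefix "kkr" already present; 7 new (r, q, r, k, k, k, k)
  "kkrqkkrqr" → prefix "kkrq" already present; 5 new (k, k, r, q, r)
  "kkqrrkqr" → prefix "kkqr" already present; 4 new (r, k, q, r)
  "kkrqrkq" → prefix "kkrqr" already present; 2 new (k, q)
  "kkkrr" → prefix "kk" already present; 3 new (k, r, r)
  "kkrq" → prefix "kkrq" already present; 0 new (none)
  "kkrqkrqk" → prefix "kkrqk" already present; 3 new (r, q, k)
Total nodes = 4 + 3 + 0 + 6 + 7 + 5 + 4 + 2 + 3 + 0 + 3 = 37

37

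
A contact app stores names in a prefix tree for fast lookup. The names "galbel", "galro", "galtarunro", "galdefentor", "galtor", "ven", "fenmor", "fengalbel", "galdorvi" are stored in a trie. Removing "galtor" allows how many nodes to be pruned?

A node on "galtor"'s path can go only if nothing else ends at it or branches off below it.
The suffix "or" (2 nodes) is used only by "galtor"; the node for "galt" still has the child "a", so pruning stops there.
Nodes removed: 2

2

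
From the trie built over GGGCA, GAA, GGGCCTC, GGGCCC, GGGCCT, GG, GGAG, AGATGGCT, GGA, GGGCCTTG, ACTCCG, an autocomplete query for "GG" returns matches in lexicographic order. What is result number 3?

Filter for "GG…" and sort: "GG", "GGA", "GGAG", "GGGCA", "GGGCCC", "GGGCCT", "GGGCCTC", "GGGCCTTG"
Position 3: GGAG

GGAG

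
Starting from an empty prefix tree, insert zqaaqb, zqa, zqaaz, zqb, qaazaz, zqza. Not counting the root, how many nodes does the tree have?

Trace insertions, counting only characters that open a new branch:
  "zqaaqb" → 6 new (z, q, a, a, q, b)
  "zqa" → prefix "zqa" already present; 0 new (none)
  "zqaaz" → prefix "zqaa" already present; 1 new (z)
  "zqb" → prefix "zq" already present; 1 new (b)
  "qaazaz" → 6 new (q, a, a, z, a, z)
  "zqza" → prefix "zq" already present; 2 new (z, a)
Total nodes = 6 + 0 + 1 + 1 + 6 + 2 = 16

16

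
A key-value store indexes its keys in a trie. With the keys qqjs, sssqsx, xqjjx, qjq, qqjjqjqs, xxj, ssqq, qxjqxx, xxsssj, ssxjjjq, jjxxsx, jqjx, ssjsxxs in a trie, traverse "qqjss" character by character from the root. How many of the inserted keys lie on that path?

1

Check each prefix of "qqjss" against the stored set — each match is an end-marker on the path.
Prefixes of the query that are stored words: "qqjs"
Count: 1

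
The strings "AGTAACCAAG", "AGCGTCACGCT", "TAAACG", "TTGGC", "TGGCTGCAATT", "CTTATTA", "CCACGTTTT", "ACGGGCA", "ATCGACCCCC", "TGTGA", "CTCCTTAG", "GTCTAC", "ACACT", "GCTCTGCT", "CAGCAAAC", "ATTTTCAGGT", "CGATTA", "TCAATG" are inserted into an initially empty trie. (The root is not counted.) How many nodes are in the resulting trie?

119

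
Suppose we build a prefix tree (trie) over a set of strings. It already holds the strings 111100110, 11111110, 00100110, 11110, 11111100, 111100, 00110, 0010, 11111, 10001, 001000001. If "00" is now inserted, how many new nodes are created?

0

Every character of "00" already lies on an existing path (it is a prefix of some stored word).
No new nodes are needed: 0.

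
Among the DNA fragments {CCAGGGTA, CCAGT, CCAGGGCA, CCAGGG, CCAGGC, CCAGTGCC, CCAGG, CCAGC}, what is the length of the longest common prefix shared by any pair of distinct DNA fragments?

6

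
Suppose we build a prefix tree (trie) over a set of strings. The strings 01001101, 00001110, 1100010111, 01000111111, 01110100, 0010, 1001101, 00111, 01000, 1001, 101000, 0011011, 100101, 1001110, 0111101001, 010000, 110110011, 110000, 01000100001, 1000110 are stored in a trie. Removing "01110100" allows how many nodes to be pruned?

A node on "01110100"'s path can go only if nothing else ends at it or branches off below it.
The suffix "0100" (4 nodes) is used only by "01110100"; the node for "0111" still has the child "1", so pruning stops there.
Nodes removed: 4

4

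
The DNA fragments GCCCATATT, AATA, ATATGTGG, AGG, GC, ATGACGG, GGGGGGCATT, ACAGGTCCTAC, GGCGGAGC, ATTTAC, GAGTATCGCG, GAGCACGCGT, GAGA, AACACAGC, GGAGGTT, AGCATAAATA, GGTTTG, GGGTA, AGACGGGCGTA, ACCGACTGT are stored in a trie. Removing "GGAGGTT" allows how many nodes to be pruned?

A node on "GGAGGTT"'s path can go only if nothing else ends at it or branches off below it.
The suffix "AGGTT" (5 nodes) is used only by "GGAGGTT"; the node for "GG" still has the child "G", so pruning stops there.
Nodes removed: 5

5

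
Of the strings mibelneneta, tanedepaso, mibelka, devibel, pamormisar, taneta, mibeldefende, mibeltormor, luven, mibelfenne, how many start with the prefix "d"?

1

Walk to "d"; the words in its subtree are exactly those with that prefix.
Words under "d": devibel
Count: 1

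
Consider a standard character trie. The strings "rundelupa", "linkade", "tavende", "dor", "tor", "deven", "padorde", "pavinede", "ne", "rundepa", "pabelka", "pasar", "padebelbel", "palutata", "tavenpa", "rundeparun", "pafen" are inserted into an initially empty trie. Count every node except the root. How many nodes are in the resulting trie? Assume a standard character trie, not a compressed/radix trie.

78

Insert word by word; a character creates a node only if that edge doesn't already exist:
  "rundelupa" → 9 new (r, u, n, d, e, l, u, p, a)
  "linkade" → 7 new (l, i, n, k, a, d, e)
  "tavende" → 7 new (t, a, v, e, n, d, e)
  "dor" → 3 new (d, o, r)
  "tor" → prefix "t" already present; 2 new (o, r)
  "deven" → prefix "d" already present; 4 new (e, v, e, n)
  "padorde" → 7 new (p, a, d, o, r, d, e)
  "pavinede" → prefix "pa" already present; 6 new (v, i, n, e, d, e)
  "ne" → 2 new (n, e)
  "rundepa" → prefix "runde" already present; 2 new (p, a)
  "pabelka" → prefix "pa" already present; 5 new (b, e, l, k, a)
  "pasar" → prefix "pa" already present; 3 new (s, a, r)
  "padebelbel" → prefix "pad" already present; 7 new (e, b, e, l, b, e, l)
  "palutata" → prefix "pa" already present; 6 new (l, u, t, a, t, a)
  "tavenpa" → prefix "taven" already present; 2 new (p, a)
  "rundeparun" → prefix "rundepa" already present; 3 new (r, u, n)
  "pafen" → prefix "pa" already present; 3 new (f, e, n)
Total nodes = 9 + 7 + 7 + 3 + 2 + 4 + 7 + 6 + 2 + 2 + 5 + 3 + 7 + 6 + 2 + 3 + 3 = 78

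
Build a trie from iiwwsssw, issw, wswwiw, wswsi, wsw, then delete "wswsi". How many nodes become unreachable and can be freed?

A node on "wswsi"'s path can go only if nothing else ends at it or branches off below it.
The suffix "si" (2 nodes) is used only by "wswsi"; the node for "wsw" still has the child "w", so pruning stops there.
Nodes removed: 2

2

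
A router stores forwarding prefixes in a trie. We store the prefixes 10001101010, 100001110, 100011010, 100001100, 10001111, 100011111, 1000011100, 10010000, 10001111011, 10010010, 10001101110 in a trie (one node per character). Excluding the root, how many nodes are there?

Trie structure (* marks end of a word):
(root)
└─ 1
   └─ 0
      └─ 0
         ├─ 0
         │  ├─ 0
         │  │  └─ 1
         │  │     └─ 1
         │  │        ├─ 0
         │  │        │  └─ 0 *
         │  │        └─ 1
         │  │           └─ 0 *
         │  │              └─ 0 *
         │  └─ 1
         │     └─ 1
         │        ├─ 0
         │        │  └─ 1
         │        │     ├─ 0 *
         │        │     │  └─ 1
         │        │     │     └─ 0 *
         │        │     └─ 1
         │        │        └─ 1
         │        │           └─ 0 *
         │        └─ 1
         │           └─ 1 *
         │              ├─ 0
         │              │  └─ 1
         │              │     └─ 1 *
         │              └─ 1 *
         └─ 1
            └─ 0
               └─ 0
                  ├─ 0
                  │  └─ 0 *
                  └─ 1
                     └─ 0 *
Counting every labelled node above: 35.

35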